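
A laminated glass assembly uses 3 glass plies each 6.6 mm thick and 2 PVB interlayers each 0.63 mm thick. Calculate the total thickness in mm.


Total thickness = glass contribution + PVB contribution
  Glass: 3 * 6.6 = 19.8 mm
  PVB: 2 * 0.63 = 1.26 mm
  Total = 19.8 + 1.26 = 21.06 mm

21.06 mm


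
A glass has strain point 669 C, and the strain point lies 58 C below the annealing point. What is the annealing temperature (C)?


T_anneal = T_strain + gap:
  T_anneal = 669 + 58 = 727 C

727 C


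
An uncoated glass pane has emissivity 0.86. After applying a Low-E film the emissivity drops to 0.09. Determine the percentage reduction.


Percentage reduction = (1 - coated/uncoated) * 100
  Ratio = 0.09 / 0.86 = 0.1047
  Reduction = (1 - 0.1047) * 100 = 89.5%

89.5%


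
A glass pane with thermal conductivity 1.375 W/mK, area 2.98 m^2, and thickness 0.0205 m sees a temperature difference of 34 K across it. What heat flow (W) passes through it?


Fourier's law: Q = k * A * dT / t
  Q = 1.375 * 2.98 * 34 / 0.0205
  Q = 139.315 / 0.0205 = 6795.9 W

6795.9 W


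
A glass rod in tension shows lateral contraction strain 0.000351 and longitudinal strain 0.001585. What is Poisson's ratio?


Poisson's ratio: nu = lateral strain / axial strain
  nu = 0.000351 / 0.001585 = 0.2215

0.2215


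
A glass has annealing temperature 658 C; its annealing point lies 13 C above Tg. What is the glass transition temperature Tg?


Rearrange T_anneal = Tg + offset for Tg:
  Tg = T_anneal - offset = 658 - 13 = 645 C

645 C


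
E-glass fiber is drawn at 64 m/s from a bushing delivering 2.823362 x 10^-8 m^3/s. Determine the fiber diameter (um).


Cross-sectional area from continuity:
  A = Q / v = 2.823362 x 10^-8 / 64 = 4.411503 x 10^-10 m^2
Diameter from circular cross-section:
  d = sqrt(4A / pi) * 10^6 (m -> um)
  d = sqrt(4 * 4.411503 x 10^-10 / pi) * 10^6 = 23.7 um

23.7 um


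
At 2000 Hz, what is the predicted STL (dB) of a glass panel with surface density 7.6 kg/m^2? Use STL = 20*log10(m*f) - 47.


Mass law: STL = 20 * log10(m * f) - 47
  m * f = 7.6 * 2000 = 15200
  log10(15200) = 4.18184
  STL = 20 * 4.18184 - 47 = 83.6368 - 47 = 36.6 dB

36.6 dB


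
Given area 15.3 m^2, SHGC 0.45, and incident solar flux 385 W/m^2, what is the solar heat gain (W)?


Solar heat gain: Q = Area * SHGC * Irradiance
  Q = 15.3 * 0.45 * 385 = 2650.7 W

2650.7 W


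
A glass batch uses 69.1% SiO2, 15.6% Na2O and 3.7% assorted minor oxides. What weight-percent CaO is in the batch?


Pieces sum to 100%:
  CaO = 100 - (SiO2 + Na2O + others)
  CaO = 100 - (69.1 + 15.6 + 3.7) = 11.6%

11.6%


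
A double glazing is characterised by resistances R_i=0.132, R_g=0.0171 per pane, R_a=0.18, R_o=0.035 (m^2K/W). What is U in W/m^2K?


Total thermal resistance (series):
  R_total = R_in + R_glass + R_air + R_glass + R_out
  R_total = 0.132 + 0.0171 + 0.18 + 0.0171 + 0.035 = 0.3812 m^2K/W
U-value = 1 / R_total = 1 / 0.3812 = 2.623 W/m^2K

2.623 W/m^2K


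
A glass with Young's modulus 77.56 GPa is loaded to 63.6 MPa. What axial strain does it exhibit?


Rearrange E = sigma / epsilon:
  epsilon = sigma / E
  E (MPa) = 77.56 * 1000 = 77560
  epsilon = 63.6 / 77560 = 0.00082

0.00082


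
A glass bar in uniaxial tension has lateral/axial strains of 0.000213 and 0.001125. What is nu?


Poisson's ratio: nu = lateral strain / axial strain
  nu = 0.000213 / 0.001125 = 0.1893

0.1893


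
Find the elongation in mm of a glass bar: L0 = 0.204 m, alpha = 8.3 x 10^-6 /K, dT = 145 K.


Thermal expansion formula: dL = alpha * L0 * dT
  dL = (8.3 x 10^-6) * 0.204 * 145 = 0.00024551 m
Convert to mm: 0.00024551 * 1000 = 0.2455 mm

0.2455 mm


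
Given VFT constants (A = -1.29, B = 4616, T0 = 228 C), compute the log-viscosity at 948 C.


VFT equation: log(eta) = A + B / (T - T0)
  T - T0 = 948 - 228 = 720
  B / (T - T0) = 4616 / 720 = 6.411
  log(eta) = -1.29 + 6.411 = 5.121

5.121


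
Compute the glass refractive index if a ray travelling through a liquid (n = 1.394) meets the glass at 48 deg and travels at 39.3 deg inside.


Apply Snell's law: n1 * sin(theta1) = n2 * sin(theta2)
  n2 = n1 * sin(theta1) / sin(theta2)
  sin(48) = 0.743145
  sin(39.3) = 0.633381
  n2 = 1.394 * 0.743145 / 0.633381 = 1.6356

1.6356


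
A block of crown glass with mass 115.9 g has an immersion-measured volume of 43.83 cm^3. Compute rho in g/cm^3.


Use the definition of density:
  rho = mass / volume
  rho = 115.9 / 43.83 = 2.644 g/cm^3

2.644 g/cm^3


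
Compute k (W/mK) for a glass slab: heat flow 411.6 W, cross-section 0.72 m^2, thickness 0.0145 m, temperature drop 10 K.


Fourier's law rearranged: k = Q * t / (A * dT)
  Numerator = 411.6 * 0.0145 = 5.9682
  Denominator = 0.72 * 10 = 7.2
  k = 5.9682 / 7.2 = 0.829 W/mK

0.829 W/mK


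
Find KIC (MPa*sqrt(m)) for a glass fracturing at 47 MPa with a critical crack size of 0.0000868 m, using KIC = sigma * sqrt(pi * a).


Fracture toughness: KIC = sigma * sqrt(pi * a)
  pi * a = pi * 0.0000868 = 0.00027269
  sqrt(pi * a) = 0.016513
  KIC = 47 * 0.016513 = 0.776 MPa*sqrt(m)

0.776 MPa*sqrt(m)


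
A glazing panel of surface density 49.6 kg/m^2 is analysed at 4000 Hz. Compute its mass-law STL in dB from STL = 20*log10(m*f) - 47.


Mass law: STL = 20 * log10(m * f) - 47
  m * f = 49.6 * 4000 = 198400
  log10(198400) = 5.29754
  STL = 20 * 5.29754 - 47 = 105.9508 - 47 = 59.0 dB

59.0 dB


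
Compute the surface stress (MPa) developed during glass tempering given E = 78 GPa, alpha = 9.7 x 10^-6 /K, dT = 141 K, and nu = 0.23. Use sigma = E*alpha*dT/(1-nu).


Tempering stress: sigma = E * alpha * dT / (1 - nu)
  E (MPa) = 78 * 1000 = 78000
  Numerator = 78000 * (9.7 x 10^-6) * 141 = 106.6806
  Denominator = 1 - 0.23 = 0.77
  sigma = 106.6806 / 0.77 = 138.5 MPa

138.5 MPa


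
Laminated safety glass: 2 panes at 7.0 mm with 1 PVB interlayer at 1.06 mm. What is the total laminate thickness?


Total thickness = glass contribution + PVB contribution
  Glass: 2 * 7.0 = 14.0 mm
  PVB: 1 * 1.06 = 1.06 mm
  Total = 14.0 + 1.06 = 15.06 mm

15.06 mm


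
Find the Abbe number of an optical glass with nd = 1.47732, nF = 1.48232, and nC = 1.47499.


Abbe number formula: Vd = (nd - 1) / (nF - nC)
  nd - 1 = 1.47732 - 1 = 0.47732
  nF - nC = 1.48232 - 1.47499 = 0.00733
  Vd = 0.47732 / 0.00733 = 65.12

65.12


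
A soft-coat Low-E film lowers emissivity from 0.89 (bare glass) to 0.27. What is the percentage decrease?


Percentage reduction = (1 - coated/uncoated) * 100
  Ratio = 0.27 / 0.89 = 0.3034
  Reduction = (1 - 0.3034) * 100 = 69.7%

69.7%


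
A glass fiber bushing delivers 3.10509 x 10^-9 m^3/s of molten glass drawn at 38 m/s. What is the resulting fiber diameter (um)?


Cross-sectional area from continuity:
  A = Q / v = 3.10509 x 10^-9 / 38 = 8.171289 x 10^-11 m^2
Diameter from circular cross-section:
  d = sqrt(4A / pi) * 10^6 (m -> um)
  d = sqrt(4 * 8.171289 x 10^-11 / pi) * 10^6 = 10.2 um

10.2 um


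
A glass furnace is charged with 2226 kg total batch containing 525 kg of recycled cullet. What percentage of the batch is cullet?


Cullet ratio = (cullet mass / total batch mass) * 100
  Ratio = 525 / 2226 * 100 = 23.58%

23.58%


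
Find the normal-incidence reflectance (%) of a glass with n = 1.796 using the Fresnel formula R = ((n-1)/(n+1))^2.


Fresnel reflectance at normal incidence:
  R = ((n - 1)/(n + 1))^2
  (n - 1)/(n + 1) = (1.796 - 1)/(1.796 + 1) = 0.284692
  R = 0.284692^2 = 0.0810495
  R(%) = 0.0810495 * 100 = 8.105%

8.105%


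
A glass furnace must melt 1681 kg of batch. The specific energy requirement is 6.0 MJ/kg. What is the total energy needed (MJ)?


Total energy = mass * specific energy
  E = 1681 * 6.0 = 10086 MJ

10086 MJ


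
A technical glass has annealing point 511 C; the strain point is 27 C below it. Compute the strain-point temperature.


Strain point = annealing point - difference:
  T_strain = 511 - 27 = 484 C

484 C


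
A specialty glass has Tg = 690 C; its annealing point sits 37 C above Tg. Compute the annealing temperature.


The annealing temperature is Tg plus the offset:
  T_anneal = 690 + 37 = 727 C

727 C


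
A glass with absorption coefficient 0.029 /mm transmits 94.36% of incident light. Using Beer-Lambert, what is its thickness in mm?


Rearrange T = exp(-alpha * thickness):
  thickness = -ln(T) / alpha
  T = 94.36/100 = 0.9436
  ln(T) = -0.05805
  -ln(T) = 0.05805
  thickness = 0.05805 / 0.029 = 2.0 mm

2.0 mm


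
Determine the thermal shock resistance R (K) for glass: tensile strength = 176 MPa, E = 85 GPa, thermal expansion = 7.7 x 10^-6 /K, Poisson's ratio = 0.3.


Thermal shock resistance: R = sigma * (1 - nu) / (E * alpha)
  Numerator = 176 * (1 - 0.3) = 123.2
  Denominator = 85 * 1000 * (7.7 x 10^-6) = 0.6545
  R = 123.2 / 0.6545 = 188.2 K

188.2 K


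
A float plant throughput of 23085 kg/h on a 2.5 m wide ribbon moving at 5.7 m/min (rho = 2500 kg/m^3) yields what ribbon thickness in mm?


Ribbon cross-section from mass balance:
  Volume rate = throughput / density = 23085 / 2500 = 9.234 m^3/h
  thickness = volume rate / (speed * 60 * width), i.e.
  thickness = throughput / (60 * speed * width * density) * 1000
  thickness = 23085 / (60 * 5.7 * 2.5 * 2500) * 1000 = 10.8 mm

10.8 mm


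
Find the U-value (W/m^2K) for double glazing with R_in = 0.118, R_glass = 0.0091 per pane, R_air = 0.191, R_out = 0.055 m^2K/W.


Total thermal resistance (series):
  R_total = R_in + R_glass + R_air + R_glass + R_out
  R_total = 0.118 + 0.0091 + 0.191 + 0.0091 + 0.055 = 0.3822 m^2K/W
U-value = 1 / R_total = 1 / 0.3822 = 2.616 W/m^2K

2.616 W/m^2K


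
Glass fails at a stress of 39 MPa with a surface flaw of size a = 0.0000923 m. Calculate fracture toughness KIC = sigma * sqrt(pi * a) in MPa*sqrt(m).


Fracture toughness: KIC = sigma * sqrt(pi * a)
  pi * a = pi * 0.0000923 = 0.000289969
  sqrt(pi * a) = 0.017028
  KIC = 39 * 0.017028 = 0.664 MPa*sqrt(m)

0.664 MPa*sqrt(m)


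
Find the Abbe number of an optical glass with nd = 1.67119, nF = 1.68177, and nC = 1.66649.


Abbe number formula: Vd = (nd - 1) / (nF - nC)
  nd - 1 = 1.67119 - 1 = 0.67119
  nF - nC = 1.68177 - 1.66649 = 0.01528
  Vd = 0.67119 / 0.01528 = 43.93

43.93


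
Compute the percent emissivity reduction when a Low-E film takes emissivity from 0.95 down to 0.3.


Percentage reduction = (1 - coated/uncoated) * 100
  Ratio = 0.3 / 0.95 = 0.3158
  Reduction = (1 - 0.3158) * 100 = 68.4%

68.4%


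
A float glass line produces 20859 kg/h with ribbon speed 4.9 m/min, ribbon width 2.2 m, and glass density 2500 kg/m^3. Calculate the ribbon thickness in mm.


Ribbon cross-section from mass balance:
  Volume rate = throughput / density = 20859 / 2500 = 8.3436 m^3/h
  thickness = volume rate / (speed * 60 * width), i.e.
  thickness = throughput / (60 * speed * width * density) * 1000
  thickness = 20859 / (60 * 4.9 * 2.2 * 2500) * 1000 = 12.9 mm

12.9 mm


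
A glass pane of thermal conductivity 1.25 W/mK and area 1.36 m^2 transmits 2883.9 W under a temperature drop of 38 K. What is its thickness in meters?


Fourier's law: t = k * A * dT / Q
  t = 1.25 * 1.36 * 38 / 2883.9
  t = 64.6 / 2883.9 = 0.0224 m

0.0224 m


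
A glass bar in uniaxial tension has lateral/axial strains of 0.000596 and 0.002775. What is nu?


Poisson's ratio: nu = lateral strain / axial strain
  nu = 0.000596 / 0.002775 = 0.2148

0.2148


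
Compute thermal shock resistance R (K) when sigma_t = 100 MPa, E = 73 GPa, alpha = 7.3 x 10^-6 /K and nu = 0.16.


Thermal shock resistance: R = sigma * (1 - nu) / (E * alpha)
  Numerator = 100 * (1 - 0.16) = 84.0
  Denominator = 73 * 1000 * (7.3 x 10^-6) = 0.5329
  R = 84.0 / 0.5329 = 157.6 K

157.6 K


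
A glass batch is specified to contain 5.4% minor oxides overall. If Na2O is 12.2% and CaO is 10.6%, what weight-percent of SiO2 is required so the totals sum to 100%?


Known pieces sum to 100%:
  SiO2 = 100 - (others + Na2O + CaO)
  SiO2 = 100 - (5.4 + 12.2 + 10.6) = 71.8%

71.8%


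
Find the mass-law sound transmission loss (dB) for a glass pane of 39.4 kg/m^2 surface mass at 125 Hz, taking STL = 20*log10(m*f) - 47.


Mass law: STL = 20 * log10(m * f) - 47
  m * f = 39.4 * 125 = 4925
  log10(4925) = 3.69241
  STL = 20 * 3.69241 - 47 = 73.8482 - 47 = 26.8 dB

26.8 dB


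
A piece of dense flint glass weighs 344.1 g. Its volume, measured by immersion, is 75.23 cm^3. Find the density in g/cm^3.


Use the definition of density:
  rho = mass / volume
  rho = 344.1 / 75.23 = 4.574 g/cm^3

4.574 g/cm^3


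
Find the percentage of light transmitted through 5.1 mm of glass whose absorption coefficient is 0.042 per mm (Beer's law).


Beer-Lambert law: T = exp(-alpha * thickness)
  exponent = -0.042 * 5.1 = -0.2142
  T = exp(-0.2142) = 0.8072
  Percentage = 0.8072 * 100 = 80.72%

80.72%


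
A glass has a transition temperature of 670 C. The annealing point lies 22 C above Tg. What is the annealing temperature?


The annealing temperature is Tg plus the offset:
  T_anneal = 670 + 22 = 692 C

692 C


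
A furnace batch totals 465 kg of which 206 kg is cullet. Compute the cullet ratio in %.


Cullet ratio = (cullet mass / total batch mass) * 100
  Ratio = 206 / 465 * 100 = 44.3%

44.3%


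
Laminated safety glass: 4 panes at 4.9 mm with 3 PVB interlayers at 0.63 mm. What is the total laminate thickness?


Total thickness = glass contribution + PVB contribution
  Glass: 4 * 4.9 = 19.6 mm
  PVB: 3 * 0.63 = 1.89 mm
  Total = 19.6 + 1.89 = 21.49 mm

21.49 mm


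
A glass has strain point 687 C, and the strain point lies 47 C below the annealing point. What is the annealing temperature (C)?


T_anneal = T_strain + gap:
  T_anneal = 687 + 47 = 734 C

734 C


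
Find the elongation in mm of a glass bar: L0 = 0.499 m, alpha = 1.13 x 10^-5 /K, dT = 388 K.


Thermal expansion formula: dL = alpha * L0 * dT
  dL = (1.13 x 10^-5) * 0.499 * 388 = 0.00218782 m
Convert to mm: 0.00218782 * 1000 = 2.1878 mm

2.1878 mm


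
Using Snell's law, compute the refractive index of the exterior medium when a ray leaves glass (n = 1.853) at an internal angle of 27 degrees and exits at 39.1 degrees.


Apply Snell's law: n1 * sin(theta1) = n2 * sin(theta2)
  n2 = n1 * sin(theta1) / sin(theta2)
  sin(27) = 0.45399
  sin(39.1) = 0.630676
  n2 = 1.853 * 0.45399 / 0.630676 = 1.3339

1.3339


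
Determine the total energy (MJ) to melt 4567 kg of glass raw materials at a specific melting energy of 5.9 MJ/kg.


Total energy = mass * specific energy
  E = 4567 * 5.9 = 26945.3 MJ

26945.3 MJ


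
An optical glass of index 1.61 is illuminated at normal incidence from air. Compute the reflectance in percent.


Fresnel reflectance at normal incidence:
  R = ((n - 1)/(n + 1))^2
  (n - 1)/(n + 1) = (1.61 - 1)/(1.61 + 1) = 0.233716
  R = 0.233716^2 = 0.0546232
  R(%) = 0.0546232 * 100 = 5.462%

5.462%


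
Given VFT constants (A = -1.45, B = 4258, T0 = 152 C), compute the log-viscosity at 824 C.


VFT equation: log(eta) = A + B / (T - T0)
  T - T0 = 824 - 152 = 672
  B / (T - T0) = 4258 / 672 = 6.336
  log(eta) = -1.45 + 6.336 = 4.886

4.886


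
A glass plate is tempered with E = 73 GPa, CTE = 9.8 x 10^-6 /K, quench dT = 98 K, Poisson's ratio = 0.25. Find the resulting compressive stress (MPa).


Tempering stress: sigma = E * alpha * dT / (1 - nu)
  E (MPa) = 73 * 1000 = 73000
  Numerator = 73000 * (9.8 x 10^-6) * 98 = 70.1092
  Denominator = 1 - 0.25 = 0.75
  sigma = 70.1092 / 0.75 = 93.5 MPa

93.5 MPa


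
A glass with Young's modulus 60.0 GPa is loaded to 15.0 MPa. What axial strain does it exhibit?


Rearrange E = sigma / epsilon:
  epsilon = sigma / E
  E (MPa) = 60.0 * 1000 = 60000
  epsilon = 15.0 / 60000 = 0.00025

0.00025


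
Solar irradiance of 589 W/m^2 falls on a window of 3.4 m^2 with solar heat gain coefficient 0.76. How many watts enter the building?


Solar heat gain: Q = Area * SHGC * Irradiance
  Q = 3.4 * 0.76 * 589 = 1522 W

1522 W


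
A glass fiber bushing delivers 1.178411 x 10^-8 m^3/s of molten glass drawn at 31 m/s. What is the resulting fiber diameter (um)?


Cross-sectional area from continuity:
  A = Q / v = 1.178411 x 10^-8 / 31 = 3.801326 x 10^-10 m^2
Diameter from circular cross-section:
  d = sqrt(4A / pi) * 10^6 (m -> um)
  d = sqrt(4 * 3.801326 x 10^-10 / pi) * 10^6 = 22.0 um

22.0 um


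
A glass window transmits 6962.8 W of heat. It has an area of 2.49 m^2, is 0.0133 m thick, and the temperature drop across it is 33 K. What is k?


Fourier's law rearranged: k = Q * t / (A * dT)
  Numerator = 6962.8 * 0.0133 = 92.60524
  Denominator = 2.49 * 33 = 82.17
  k = 92.60524 / 82.17 = 1.127 W/mK

1.127 W/mK


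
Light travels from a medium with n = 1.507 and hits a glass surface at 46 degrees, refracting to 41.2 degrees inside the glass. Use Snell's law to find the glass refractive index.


Apply Snell's law: n1 * sin(theta1) = n2 * sin(theta2)
  n2 = n1 * sin(theta1) / sin(theta2)
  sin(46) = 0.71934
  sin(41.2) = 0.658689
  n2 = 1.507 * 0.71934 / 0.658689 = 1.6458

1.6458


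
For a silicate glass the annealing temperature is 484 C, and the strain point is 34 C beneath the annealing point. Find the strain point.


Strain point = annealing point - difference:
  T_strain = 484 - 34 = 450 C

450 C


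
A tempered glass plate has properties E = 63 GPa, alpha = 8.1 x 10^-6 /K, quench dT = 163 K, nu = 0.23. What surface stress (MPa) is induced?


Tempering stress: sigma = E * alpha * dT / (1 - nu)
  E (MPa) = 63 * 1000 = 63000
  Numerator = 63000 * (8.1 x 10^-6) * 163 = 83.1789
  Denominator = 1 - 0.23 = 0.77
  sigma = 83.1789 / 0.77 = 108.0 MPa

108.0 MPa


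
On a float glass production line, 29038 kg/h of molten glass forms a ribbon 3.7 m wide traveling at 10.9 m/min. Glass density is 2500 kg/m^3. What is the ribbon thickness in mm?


Ribbon cross-section from mass balance:
  Volume rate = throughput / density = 29038 / 2500 = 11.6152 m^3/h
  thickness = volume rate / (speed * 60 * width), i.e.
  thickness = throughput / (60 * speed * width * density) * 1000
  thickness = 29038 / (60 * 10.9 * 3.7 * 2500) * 1000 = 4.8 mm

4.8 mm


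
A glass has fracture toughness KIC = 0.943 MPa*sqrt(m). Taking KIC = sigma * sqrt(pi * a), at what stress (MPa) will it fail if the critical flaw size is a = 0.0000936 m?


Rearrange KIC = sigma * sqrt(pi * a):
  sigma = KIC / sqrt(pi * a)
  sqrt(pi * 0.0000936) = 0.017148
  sigma = 0.943 / 0.017148 = 54.99 MPa

54.99 MPa


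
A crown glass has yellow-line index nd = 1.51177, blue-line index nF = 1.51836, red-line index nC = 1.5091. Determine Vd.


Abbe number formula: Vd = (nd - 1) / (nF - nC)
  nd - 1 = 1.51177 - 1 = 0.51177
  nF - nC = 1.51836 - 1.5091 = 0.00926
  Vd = 0.51177 / 0.00926 = 55.27

55.27


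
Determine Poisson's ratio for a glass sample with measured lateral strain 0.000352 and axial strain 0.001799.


Poisson's ratio: nu = lateral strain / axial strain
  nu = 0.000352 / 0.001799 = 0.1957

0.1957


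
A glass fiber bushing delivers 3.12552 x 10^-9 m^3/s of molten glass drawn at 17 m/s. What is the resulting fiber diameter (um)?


Cross-sectional area from continuity:
  A = Q / v = 3.12552 x 10^-9 / 17 = 1.838541 x 10^-10 m^2
Diameter from circular cross-section:
  d = sqrt(4A / pi) * 10^6 (m -> um)
  d = sqrt(4 * 1.838541 x 10^-10 / pi) * 10^6 = 15.3 um

15.3 um


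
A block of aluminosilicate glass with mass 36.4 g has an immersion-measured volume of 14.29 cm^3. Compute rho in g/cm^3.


Use the definition of density:
  rho = mass / volume
  rho = 36.4 / 14.29 = 2.547 g/cm^3

2.547 g/cm^3


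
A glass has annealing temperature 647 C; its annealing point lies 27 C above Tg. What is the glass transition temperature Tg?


Rearrange T_anneal = Tg + offset for Tg:
  Tg = T_anneal - offset = 647 - 27 = 620 C

620 C


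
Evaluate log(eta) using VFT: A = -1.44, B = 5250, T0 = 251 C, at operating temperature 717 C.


VFT equation: log(eta) = A + B / (T - T0)
  T - T0 = 717 - 251 = 466
  B / (T - T0) = 5250 / 466 = 11.266
  log(eta) = -1.44 + 11.266 = 9.826

9.826


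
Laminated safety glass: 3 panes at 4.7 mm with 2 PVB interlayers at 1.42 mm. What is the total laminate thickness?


Total thickness = glass contribution + PVB contribution
  Glass: 3 * 4.7 = 14.1 mm
  PVB: 2 * 1.42 = 2.84 mm
  Total = 14.1 + 2.84 = 16.94 mm

16.94 mm


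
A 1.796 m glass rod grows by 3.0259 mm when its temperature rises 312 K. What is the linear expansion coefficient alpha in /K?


Rearrange dL = alpha * L0 * dT for alpha:
  alpha = dL / (L0 * dT)
  alpha = (3.0259 / 1000) / (1.796 * 312) = 0.0000054 /K = 5.4 x 10^-6 /K

5.4 x 10^-6 /K


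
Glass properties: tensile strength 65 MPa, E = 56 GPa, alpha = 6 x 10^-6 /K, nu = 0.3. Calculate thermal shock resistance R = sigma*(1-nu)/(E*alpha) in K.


Thermal shock resistance: R = sigma * (1 - nu) / (E * alpha)
  Numerator = 65 * (1 - 0.3) = 45.5
  Denominator = 56 * 1000 * (6 x 10^-6) = 0.336
  R = 45.5 / 0.336 = 135.4 K

135.4 K


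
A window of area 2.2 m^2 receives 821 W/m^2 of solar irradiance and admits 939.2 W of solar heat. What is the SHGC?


Rearrange Q = Area * SHGC * Irradiance:
  SHGC = Q / (Area * Irradiance)
  SHGC = 939.2 / (2.2 * 821) = 0.52

0.52


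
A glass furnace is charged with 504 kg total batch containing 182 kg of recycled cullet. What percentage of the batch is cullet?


Cullet ratio = (cullet mass / total batch mass) * 100
  Ratio = 182 / 504 * 100 = 36.11%

36.11%


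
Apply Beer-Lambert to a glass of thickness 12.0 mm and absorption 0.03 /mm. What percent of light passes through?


Beer-Lambert law: T = exp(-alpha * thickness)
  exponent = -0.03 * 12.0 = -0.36
  T = exp(-0.36) = 0.6977
  Percentage = 0.6977 * 100 = 69.77%

69.77%


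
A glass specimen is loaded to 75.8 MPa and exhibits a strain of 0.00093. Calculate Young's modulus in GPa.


Young's modulus: E = stress / strain
  E = 75.8 MPa / 0.00093 = 81505.38 MPa
Convert to GPa: 81505.38 / 1000 = 81.51 GPa

81.51 GPa


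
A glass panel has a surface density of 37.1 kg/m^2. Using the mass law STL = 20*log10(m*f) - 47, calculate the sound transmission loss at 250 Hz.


Mass law: STL = 20 * log10(m * f) - 47
  m * f = 37.1 * 250 = 9275
  log10(9275) = 3.96731
  STL = 20 * 3.96731 - 47 = 79.3462 - 47 = 32.3 dB

32.3 dB


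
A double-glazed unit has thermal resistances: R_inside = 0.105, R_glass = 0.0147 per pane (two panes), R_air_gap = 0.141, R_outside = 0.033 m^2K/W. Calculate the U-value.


Total thermal resistance (series):
  R_total = R_in + R_glass + R_air + R_glass + R_out
  R_total = 0.105 + 0.0147 + 0.141 + 0.0147 + 0.033 = 0.3084 m^2K/W
U-value = 1 / R_total = 1 / 0.3084 = 3.243 W/m^2K

3.243 W/m^2K


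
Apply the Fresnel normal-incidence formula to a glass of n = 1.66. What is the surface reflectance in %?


Fresnel reflectance at normal incidence:
  R = ((n - 1)/(n + 1))^2
  (n - 1)/(n + 1) = (1.66 - 1)/(1.66 + 1) = 0.24812
  R = 0.24812^2 = 0.0615635
  R(%) = 0.0615635 * 100 = 6.156%

6.156%


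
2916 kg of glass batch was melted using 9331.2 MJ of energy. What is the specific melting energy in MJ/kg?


Rearrange E = m * s for s:
  s = E / m
  s = 9331.2 / 2916 = 3.2 MJ/kg

3.2 MJ/kg


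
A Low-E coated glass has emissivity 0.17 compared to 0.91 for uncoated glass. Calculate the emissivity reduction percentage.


Percentage reduction = (1 - coated/uncoated) * 100
  Ratio = 0.17 / 0.91 = 0.1868
  Reduction = (1 - 0.1868) * 100 = 81.3%

81.3%


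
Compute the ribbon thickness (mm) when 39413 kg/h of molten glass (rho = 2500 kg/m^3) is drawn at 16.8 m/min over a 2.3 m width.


Ribbon cross-section from mass balance:
  Volume rate = throughput / density = 39413 / 2500 = 15.7652 m^3/h
  thickness = volume rate / (speed * 60 * width), i.e.
  thickness = throughput / (60 * speed * width * density) * 1000
  thickness = 39413 / (60 * 16.8 * 2.3 * 2500) * 1000 = 6.8 mm

6.8 mm


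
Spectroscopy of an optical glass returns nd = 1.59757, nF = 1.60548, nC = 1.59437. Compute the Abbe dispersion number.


Abbe number formula: Vd = (nd - 1) / (nF - nC)
  nd - 1 = 1.59757 - 1 = 0.59757
  nF - nC = 1.60548 - 1.59437 = 0.01111
  Vd = 0.59757 / 0.01111 = 53.79

53.79


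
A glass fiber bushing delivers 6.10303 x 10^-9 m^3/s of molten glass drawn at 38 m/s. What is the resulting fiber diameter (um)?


Cross-sectional area from continuity:
  A = Q / v = 6.10303 x 10^-9 / 38 = 1.606061 x 10^-10 m^2
Diameter from circular cross-section:
  d = sqrt(4A / pi) * 10^6 (m -> um)
  d = sqrt(4 * 1.606061 x 10^-10 / pi) * 10^6 = 14.3 um

14.3 um


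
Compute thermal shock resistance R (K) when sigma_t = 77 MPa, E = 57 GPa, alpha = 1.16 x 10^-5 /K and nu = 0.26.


Thermal shock resistance: R = sigma * (1 - nu) / (E * alpha)
  Numerator = 77 * (1 - 0.26) = 56.98
  Denominator = 57 * 1000 * (1.16 x 10^-5) = 0.6612
  R = 56.98 / 0.6612 = 86.2 K

86.2 K


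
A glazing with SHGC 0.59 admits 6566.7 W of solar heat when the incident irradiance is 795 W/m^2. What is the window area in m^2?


Rearrange Q = Area * SHGC * Irradiance:
  Area = Q / (SHGC * Irradiance)
  Area = 6566.7 / (0.59 * 795) = 14.0 m^2

14.0 m^2


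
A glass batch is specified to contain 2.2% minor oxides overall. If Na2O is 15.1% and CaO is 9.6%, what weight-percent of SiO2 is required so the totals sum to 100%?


Known pieces sum to 100%:
  SiO2 = 100 - (others + Na2O + CaO)
  SiO2 = 100 - (2.2 + 15.1 + 9.6) = 73.1%

73.1%


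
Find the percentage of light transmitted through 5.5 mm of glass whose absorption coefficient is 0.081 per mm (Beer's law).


Beer-Lambert law: T = exp(-alpha * thickness)
  exponent = -0.081 * 5.5 = -0.4455
  T = exp(-0.4455) = 0.6405
  Percentage = 0.6405 * 100 = 64.05%

64.05%


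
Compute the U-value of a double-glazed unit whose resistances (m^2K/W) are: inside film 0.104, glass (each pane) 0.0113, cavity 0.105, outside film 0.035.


Total thermal resistance (series):
  R_total = R_in + R_glass + R_air + R_glass + R_out
  R_total = 0.104 + 0.0113 + 0.105 + 0.0113 + 0.035 = 0.2666 m^2K/W
U-value = 1 / R_total = 1 / 0.2666 = 3.751 W/m^2K

3.751 W/m^2K


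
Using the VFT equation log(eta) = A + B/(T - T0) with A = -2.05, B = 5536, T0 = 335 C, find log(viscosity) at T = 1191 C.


VFT equation: log(eta) = A + B / (T - T0)
  T - T0 = 1191 - 335 = 856
  B / (T - T0) = 5536 / 856 = 6.467
  log(eta) = -2.05 + 6.467 = 4.417

4.417


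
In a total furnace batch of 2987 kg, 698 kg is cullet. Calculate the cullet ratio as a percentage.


Cullet ratio = (cullet mass / total batch mass) * 100
  Ratio = 698 / 2987 * 100 = 23.37%

23.37%


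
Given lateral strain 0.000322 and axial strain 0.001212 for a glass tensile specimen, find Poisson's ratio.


Poisson's ratio: nu = lateral strain / axial strain
  nu = 0.000322 / 0.001212 = 0.2657

0.2657


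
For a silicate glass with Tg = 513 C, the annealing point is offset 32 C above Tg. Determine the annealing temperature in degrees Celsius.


The annealing temperature is Tg plus the offset:
  T_anneal = 513 + 32 = 545 C

545 C


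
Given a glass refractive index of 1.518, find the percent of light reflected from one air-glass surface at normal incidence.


Fresnel reflectance at normal incidence:
  R = ((n - 1)/(n + 1))^2
  (n - 1)/(n + 1) = (1.518 - 1)/(1.518 + 1) = 0.205719
  R = 0.205719^2 = 0.0423203
  R(%) = 0.0423203 * 100 = 4.232%

4.232%


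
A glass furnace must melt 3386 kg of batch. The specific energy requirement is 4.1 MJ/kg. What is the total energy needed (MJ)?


Total energy = mass * specific energy
  E = 3386 * 4.1 = 13882.6 MJ

13882.6 MJ


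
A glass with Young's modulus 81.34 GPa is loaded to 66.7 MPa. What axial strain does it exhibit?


Rearrange E = sigma / epsilon:
  epsilon = sigma / E
  E (MPa) = 81.34 * 1000 = 81340
  epsilon = 66.7 / 81340 = 0.00082

0.00082


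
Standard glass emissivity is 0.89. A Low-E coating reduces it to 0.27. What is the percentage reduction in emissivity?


Percentage reduction = (1 - coated/uncoated) * 100
  Ratio = 0.27 / 0.89 = 0.3034
  Reduction = (1 - 0.3034) * 100 = 69.7%

69.7%


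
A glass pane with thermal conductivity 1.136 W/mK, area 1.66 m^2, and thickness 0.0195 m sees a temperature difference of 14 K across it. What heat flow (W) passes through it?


Fourier's law: Q = k * A * dT / t
  Q = 1.136 * 1.66 * 14 / 0.0195
  Q = 26.40064 / 0.0195 = 1353.9 W

1353.9 W


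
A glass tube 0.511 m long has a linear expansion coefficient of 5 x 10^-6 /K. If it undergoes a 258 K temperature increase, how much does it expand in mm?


Thermal expansion formula: dL = alpha * L0 * dT
  dL = (5 x 10^-6) * 0.511 * 258 = 0.00065919 m
Convert to mm: 0.00065919 * 1000 = 0.6592 mm

0.6592 mm


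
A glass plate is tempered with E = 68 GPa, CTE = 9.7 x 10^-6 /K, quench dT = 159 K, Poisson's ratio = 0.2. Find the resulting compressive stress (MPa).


Tempering stress: sigma = E * alpha * dT / (1 - nu)
  E (MPa) = 68 * 1000 = 68000
  Numerator = 68000 * (9.7 x 10^-6) * 159 = 104.8764
  Denominator = 1 - 0.2 = 0.8
  sigma = 104.8764 / 0.8 = 131.1 MPa

131.1 MPa


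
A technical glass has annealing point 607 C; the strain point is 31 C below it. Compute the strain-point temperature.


Strain point = annealing point - difference:
  T_strain = 607 - 31 = 576 C

576 C


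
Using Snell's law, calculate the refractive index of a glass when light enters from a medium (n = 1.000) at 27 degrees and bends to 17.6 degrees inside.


Apply Snell's law: n1 * sin(theta1) = n2 * sin(theta2)
  n2 = n1 * sin(theta1) / sin(theta2)
  sin(27) = 0.45399
  sin(17.6) = 0.30237
  n2 = 1.000 * 0.45399 / 0.30237 = 1.5014

1.5014


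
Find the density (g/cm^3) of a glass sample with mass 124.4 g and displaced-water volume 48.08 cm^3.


Use the definition of density:
  rho = mass / volume
  rho = 124.4 / 48.08 = 2.587 g/cm^3

2.587 g/cm^3


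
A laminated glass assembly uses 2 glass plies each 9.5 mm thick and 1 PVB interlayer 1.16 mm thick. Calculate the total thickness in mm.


Total thickness = glass contribution + PVB contribution
  Glass: 2 * 9.5 = 19.0 mm
  PVB: 1 * 1.16 = 1.16 mm
  Total = 19.0 + 1.16 = 20.16 mm

20.16 mm


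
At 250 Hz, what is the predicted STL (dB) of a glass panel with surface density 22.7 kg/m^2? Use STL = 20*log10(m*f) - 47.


Mass law: STL = 20 * log10(m * f) - 47
  m * f = 22.7 * 250 = 5675
  log10(5675) = 3.75397
  STL = 20 * 3.75397 - 47 = 75.0794 - 47 = 28.1 dB

28.1 dB


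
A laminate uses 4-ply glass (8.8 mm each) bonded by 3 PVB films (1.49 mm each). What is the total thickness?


Total thickness = glass contribution + PVB contribution
  Glass: 4 * 8.8 = 35.2 mm
  PVB: 3 * 1.49 = 4.47 mm
  Total = 35.2 + 4.47 = 39.67 mm

39.67 mm


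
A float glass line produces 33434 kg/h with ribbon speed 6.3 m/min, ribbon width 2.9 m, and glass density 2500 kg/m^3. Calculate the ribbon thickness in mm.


Ribbon cross-section from mass balance:
  Volume rate = throughput / density = 33434 / 2500 = 13.3736 m^3/h
  thickness = volume rate / (speed * 60 * width), i.e.
  thickness = throughput / (60 * speed * width * density) * 1000
  thickness = 33434 / (60 * 6.3 * 2.9 * 2500) * 1000 = 12.2 mm

12.2 mm


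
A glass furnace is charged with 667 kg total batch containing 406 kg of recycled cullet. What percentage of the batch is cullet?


Cullet ratio = (cullet mass / total batch mass) * 100
  Ratio = 406 / 667 * 100 = 60.87%

60.87%


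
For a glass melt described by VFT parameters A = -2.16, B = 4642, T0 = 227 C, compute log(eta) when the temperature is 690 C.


VFT equation: log(eta) = A + B / (T - T0)
  T - T0 = 690 - 227 = 463
  B / (T - T0) = 4642 / 463 = 10.026
  log(eta) = -2.16 + 10.026 = 7.866

7.866


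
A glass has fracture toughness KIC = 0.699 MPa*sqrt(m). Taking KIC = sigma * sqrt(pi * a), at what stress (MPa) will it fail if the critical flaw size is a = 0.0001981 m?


Rearrange KIC = sigma * sqrt(pi * a):
  sigma = KIC / sqrt(pi * a)
  sqrt(pi * 0.0001981) = 0.024947
  sigma = 0.699 / 0.024947 = 28.02 MPa

28.02 MPa


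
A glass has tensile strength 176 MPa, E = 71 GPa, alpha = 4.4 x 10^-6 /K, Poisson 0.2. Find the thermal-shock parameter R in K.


Thermal shock resistance: R = sigma * (1 - nu) / (E * alpha)
  Numerator = 176 * (1 - 0.2) = 140.8
  Denominator = 71 * 1000 * (4.4 x 10^-6) = 0.3124
  R = 140.8 / 0.3124 = 450.7 K

450.7 K


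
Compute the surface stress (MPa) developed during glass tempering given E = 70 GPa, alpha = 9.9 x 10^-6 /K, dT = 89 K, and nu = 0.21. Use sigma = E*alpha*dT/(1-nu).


Tempering stress: sigma = E * alpha * dT / (1 - nu)
  E (MPa) = 70 * 1000 = 70000
  Numerator = 70000 * (9.9 x 10^-6) * 89 = 61.677
  Denominator = 1 - 0.21 = 0.79
  sigma = 61.677 / 0.79 = 78.1 MPa

78.1 MPa


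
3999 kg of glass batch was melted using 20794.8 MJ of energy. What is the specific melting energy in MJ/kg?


Rearrange E = m * s for s:
  s = E / m
  s = 20794.8 / 3999 = 5.2 MJ/kg

5.2 MJ/kg


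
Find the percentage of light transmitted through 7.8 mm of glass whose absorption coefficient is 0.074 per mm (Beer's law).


Beer-Lambert law: T = exp(-alpha * thickness)
  exponent = -0.074 * 7.8 = -0.5772
  T = exp(-0.5772) = 0.5615
  Percentage = 0.5615 * 100 = 56.15%

56.15%


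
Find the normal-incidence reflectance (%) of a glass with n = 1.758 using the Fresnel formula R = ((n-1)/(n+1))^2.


Fresnel reflectance at normal incidence:
  R = ((n - 1)/(n + 1))^2
  (n - 1)/(n + 1) = (1.758 - 1)/(1.758 + 1) = 0.274837
  R = 0.274837^2 = 0.0755354
  R(%) = 0.0755354 * 100 = 7.554%

7.554%


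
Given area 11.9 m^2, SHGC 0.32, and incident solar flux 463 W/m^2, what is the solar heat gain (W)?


Solar heat gain: Q = Area * SHGC * Irradiance
  Q = 11.9 * 0.32 * 463 = 1763.1 W

1763.1 W


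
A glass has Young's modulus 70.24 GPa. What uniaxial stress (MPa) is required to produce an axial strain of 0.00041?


Rearrange E = sigma / epsilon:
  sigma = E * epsilon
  E (MPa) = 70.24 * 1000 = 70240
  sigma = 70240 * 0.00041 = 28.8 MPa

28.8 MPa


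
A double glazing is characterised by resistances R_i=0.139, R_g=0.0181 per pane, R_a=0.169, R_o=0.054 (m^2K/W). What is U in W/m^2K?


Total thermal resistance (series):
  R_total = R_in + R_glass + R_air + R_glass + R_out
  R_total = 0.139 + 0.0181 + 0.169 + 0.0181 + 0.054 = 0.3982 m^2K/W
U-value = 1 / R_total = 1 / 0.3982 = 2.511 W/m^2K

2.511 W/m^2K


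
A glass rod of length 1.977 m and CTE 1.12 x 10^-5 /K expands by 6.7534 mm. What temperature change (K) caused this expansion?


Rearrange dL = alpha * L0 * dT for dT:
  dT = dL / (alpha * L0)
  dL (m) = 6.7534 / 1000 = 0.0067534
  dT = 0.0067534 / ((1.12 x 10^-5) * 1.977) = 305.0 K

305.0 K


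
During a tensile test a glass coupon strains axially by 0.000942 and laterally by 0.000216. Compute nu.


Poisson's ratio: nu = lateral strain / axial strain
  nu = 0.000216 / 0.000942 = 0.2293

0.2293


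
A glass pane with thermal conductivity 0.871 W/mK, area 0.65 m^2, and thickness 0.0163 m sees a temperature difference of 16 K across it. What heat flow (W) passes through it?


Fourier's law: Q = k * A * dT / t
  Q = 0.871 * 0.65 * 16 / 0.0163
  Q = 9.0584 / 0.0163 = 555.7 W

555.7 W


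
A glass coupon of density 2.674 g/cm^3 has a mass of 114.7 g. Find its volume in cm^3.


Rearrange rho = m / V:
  V = m / rho
  V = 114.7 / 2.674 = 42.895 cm^3

42.895 cm^3


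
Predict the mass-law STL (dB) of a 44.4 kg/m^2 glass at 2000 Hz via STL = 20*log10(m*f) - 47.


Mass law: STL = 20 * log10(m * f) - 47
  m * f = 44.4 * 2000 = 88800
  log10(88800) = 4.94841
  STL = 20 * 4.94841 - 47 = 98.9682 - 47 = 52.0 dB

52.0 dB


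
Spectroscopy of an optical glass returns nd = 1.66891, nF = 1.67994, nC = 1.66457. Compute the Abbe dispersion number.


Abbe number formula: Vd = (nd - 1) / (nF - nC)
  nd - 1 = 1.66891 - 1 = 0.66891
  nF - nC = 1.67994 - 1.66457 = 0.01537
  Vd = 0.66891 / 0.01537 = 43.52

43.52


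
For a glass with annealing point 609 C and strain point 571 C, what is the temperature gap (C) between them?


Gap = T_anneal - T_strain:
  gap = 609 - 571 = 38 C

38 C


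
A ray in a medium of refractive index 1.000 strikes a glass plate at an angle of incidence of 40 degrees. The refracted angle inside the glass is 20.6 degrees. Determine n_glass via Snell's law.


Apply Snell's law: n1 * sin(theta1) = n2 * sin(theta2)
  n2 = n1 * sin(theta1) / sin(theta2)
  sin(40) = 0.642788
  sin(20.6) = 0.351842
  n2 = 1.000 * 0.642788 / 0.351842 = 1.8269

1.8269


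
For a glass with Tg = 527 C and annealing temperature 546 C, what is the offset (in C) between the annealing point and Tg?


Offset = T_anneal - Tg:
  offset = 546 - 527 = 19 C

19 C


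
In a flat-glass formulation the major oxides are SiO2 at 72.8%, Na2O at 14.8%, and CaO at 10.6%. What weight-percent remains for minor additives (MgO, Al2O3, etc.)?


Sum the three major oxides:
  SiO2 + Na2O + CaO = 72.8 + 14.8 + 10.6 = 98.2%
Subtract from 100%:
  Others = 100 - 98.2 = 1.8%

1.8%


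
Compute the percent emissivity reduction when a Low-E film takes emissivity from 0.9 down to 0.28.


Percentage reduction = (1 - coated/uncoated) * 100
  Ratio = 0.28 / 0.9 = 0.3111
  Reduction = (1 - 0.3111) * 100 = 68.9%

68.9%


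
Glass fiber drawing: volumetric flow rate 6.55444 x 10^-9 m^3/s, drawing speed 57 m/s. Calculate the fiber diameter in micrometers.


Cross-sectional area from continuity:
  A = Q / v = 6.55444 x 10^-9 / 57 = 1.149902 x 10^-10 m^2
Diameter from circular cross-section:
  d = sqrt(4A / pi) * 10^6 (m -> um)
  d = sqrt(4 * 1.149902 x 10^-10 / pi) * 10^6 = 12.1 um

12.1 um


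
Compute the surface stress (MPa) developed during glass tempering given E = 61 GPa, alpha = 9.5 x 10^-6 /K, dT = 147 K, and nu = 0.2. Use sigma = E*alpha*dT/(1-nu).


Tempering stress: sigma = E * alpha * dT / (1 - nu)
  E (MPa) = 61 * 1000 = 61000
  Numerator = 61000 * (9.5 x 10^-6) * 147 = 85.1865
  Denominator = 1 - 0.2 = 0.8
  sigma = 85.1865 / 0.8 = 106.5 MPa

106.5 MPa


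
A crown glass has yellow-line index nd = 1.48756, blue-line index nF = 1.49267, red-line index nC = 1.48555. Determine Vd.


Abbe number formula: Vd = (nd - 1) / (nF - nC)
  nd - 1 = 1.48756 - 1 = 0.48756
  nF - nC = 1.49267 - 1.48555 = 0.00712
  Vd = 0.48756 / 0.00712 = 68.48

68.48


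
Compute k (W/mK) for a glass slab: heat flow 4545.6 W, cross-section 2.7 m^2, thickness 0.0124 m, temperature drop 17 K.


Fourier's law rearranged: k = Q * t / (A * dT)
  Numerator = 4545.6 * 0.0124 = 56.36544
  Denominator = 2.7 * 17 = 45.9
  k = 56.36544 / 45.9 = 1.228 W/mK

1.228 W/mK


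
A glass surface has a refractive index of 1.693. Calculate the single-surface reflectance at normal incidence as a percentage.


Fresnel reflectance at normal incidence:
  R = ((n - 1)/(n + 1))^2
  (n - 1)/(n + 1) = (1.693 - 1)/(1.693 + 1) = 0.257334
  R = 0.257334^2 = 0.0662208
  R(%) = 0.0662208 * 100 = 6.622%

6.622%


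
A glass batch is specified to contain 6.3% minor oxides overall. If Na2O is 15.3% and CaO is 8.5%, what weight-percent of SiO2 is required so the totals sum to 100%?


Known pieces sum to 100%:
  SiO2 = 100 - (others + Na2O + CaO)
  SiO2 = 100 - (6.3 + 15.3 + 8.5) = 69.9%

69.9%


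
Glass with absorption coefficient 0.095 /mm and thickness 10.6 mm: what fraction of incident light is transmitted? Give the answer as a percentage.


Beer-Lambert law: T = exp(-alpha * thickness)
  exponent = -0.095 * 10.6 = -1.007
  T = exp(-1.007) = 0.3653
  Percentage = 0.3653 * 100 = 36.53%

36.53%


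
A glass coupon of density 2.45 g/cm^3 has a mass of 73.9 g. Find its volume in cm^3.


Rearrange rho = m / V:
  V = m / rho
  V = 73.9 / 2.45 = 30.163 cm^3

30.163 cm^3
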